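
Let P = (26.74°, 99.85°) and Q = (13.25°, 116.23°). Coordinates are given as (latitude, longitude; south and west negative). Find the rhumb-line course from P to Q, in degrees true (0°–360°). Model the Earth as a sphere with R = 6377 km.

Meridional parts: M(φ₁)=+0.4846, M(φ₂)=+0.2333 → ΔM = -0.2513;  Δλ = +0.2859 rad
tan C = Δλ / ΔM = -1.1377 → C = 131.31°

131.3°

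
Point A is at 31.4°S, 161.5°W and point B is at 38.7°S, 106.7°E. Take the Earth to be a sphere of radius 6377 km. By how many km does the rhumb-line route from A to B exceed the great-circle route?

Great circle: cos σ = sin φ₁ sin φ₂ + cos φ₁ cos φ₂ cos Δλ,  σ = 1.2610 rad → d_gc = 8041.6 km
Rhumb line: Δψ = -0.1558, q = Δφ/Δψ = 0.8176, d_rh = R√(Δφ²+q²Δλ²) = 8392.6 km
Excess = 8392.6 − 8041.6 = 351.0 ≈ 351 km

351 km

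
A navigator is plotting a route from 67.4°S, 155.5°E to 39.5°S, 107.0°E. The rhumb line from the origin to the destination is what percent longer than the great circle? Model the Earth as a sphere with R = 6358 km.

2.0%

Great circle: σ = 0.6702 rad → d_gc = Rσ = 4260.9 km
Rhumb: Δφ = +0.4869, Δλ = -0.8465, Δψ = +0.8588, q = Δφ/Δψ = 0.5670 → d_rh = R√(Δφ²+q²Δλ²) = 4347.2 km
Excess = (4347.2 − 4260.9) / 4260.9 = 86.3 / 4260.9 = 2.03% ≈ 2.0%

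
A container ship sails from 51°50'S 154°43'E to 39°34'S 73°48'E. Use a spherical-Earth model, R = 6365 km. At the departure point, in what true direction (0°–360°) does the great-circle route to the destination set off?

248.6°

θ = atan2( sin Δλ·cos φ₂ ,  cos φ₁ sin φ₂ − sin φ₁ cos φ₂ cos Δλ )
  = atan2(-0.7612, -0.2979) = 248.62°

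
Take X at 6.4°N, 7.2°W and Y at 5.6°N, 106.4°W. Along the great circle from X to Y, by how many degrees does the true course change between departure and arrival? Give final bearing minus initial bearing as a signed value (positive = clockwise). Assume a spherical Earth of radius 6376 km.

At departure: θ₁ = atan2(sin Δλ cos φ₂, cos φ₁ sin φ₂ − sin φ₁ cos φ₂ cos Δλ) = 276.66°
At arrival: θ₂ = atan2(sin Δλ cos φ₁, −cos φ₂ sin φ₁ + sin φ₂ cos φ₁ cos Δλ) = 262.66°
Δθ = θ₂ − θ₁ = -14.0°

-14.0°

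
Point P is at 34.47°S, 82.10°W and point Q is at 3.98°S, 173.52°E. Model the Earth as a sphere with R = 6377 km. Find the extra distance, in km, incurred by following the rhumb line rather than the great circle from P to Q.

253 km

Great circle: cos σ = sin φ₁ sin φ₂ + cos φ₁ cos φ₂ cos Δλ,  σ = 1.7365 rad → d_gc = 11073.81 km
Rhumb line: Δψ = +0.5721, q = Δφ/Δψ = 0.9302, d_rh = R√(Δφ²+q²Δλ²) = 11327.25 km
Excess = 11327.25 − 11073.81 = 253.44 ≈ 253 km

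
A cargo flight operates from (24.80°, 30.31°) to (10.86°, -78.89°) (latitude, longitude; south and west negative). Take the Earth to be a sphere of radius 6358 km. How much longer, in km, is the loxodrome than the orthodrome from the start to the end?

Great circle: cos σ = sin φ₁ sin φ₂ + cos φ₁ cos φ₂ cos Δλ,  σ = 1.7866 rad → d_gc = 11359.4 km
Rhumb line: Δψ = -0.2563, q = Δφ/Δψ = 0.9491, d_rh = R√(Δφ²+q²Δλ²) = 11604.8 km
Excess = 11604.8 − 11359.4 = 245.4 ≈ 245 km

245 km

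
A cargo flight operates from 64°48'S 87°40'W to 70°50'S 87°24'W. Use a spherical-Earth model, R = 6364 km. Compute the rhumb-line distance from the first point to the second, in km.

670 km

Δψ = ln[tan(π/4+φ₂/2)/tan(π/4+φ₁/2)] = -0.2806;  Δφ = -0.1053 rad,  Δλ = +0.0047 rad
q = Δφ/Δψ = 0.3753
d = R·√(Δφ² + q²Δλ²) = 6364·0.10532 = 670 km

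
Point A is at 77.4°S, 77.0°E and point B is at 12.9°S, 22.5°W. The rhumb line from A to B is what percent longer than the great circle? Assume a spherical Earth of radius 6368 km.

8.0%

Great circle: σ = 1.3870 rad → d_gc = Rσ = 8832.3 km
Rhumb: Δφ = +1.1257, Δλ = -1.7366, Δψ = +1.9766, q = Δφ/Δψ = 0.5695 → d_rh = R√(Δφ²+q²Δλ²) = 9542.5 km
Excess = (9542.5 − 8832.3) / 8832.3 = 710.2 / 8832.3 = 8.04% ≈ 8.0%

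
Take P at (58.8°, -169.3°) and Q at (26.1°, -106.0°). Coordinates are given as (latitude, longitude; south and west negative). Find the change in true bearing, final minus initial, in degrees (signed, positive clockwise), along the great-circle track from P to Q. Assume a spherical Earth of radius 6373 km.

At departure: θ₁ = atan2(sin Δλ cos φ₂, cos φ₁ sin φ₂ − sin φ₁ cos φ₂ cos Δλ) = 98.31°
At arrival: θ₂ = atan2(sin Δλ cos φ₁, −cos φ₂ sin φ₁ + sin φ₂ cos φ₁ cos Δλ) = 145.19°
Δθ = θ₂ − θ₁ = +46.9°

+46.9°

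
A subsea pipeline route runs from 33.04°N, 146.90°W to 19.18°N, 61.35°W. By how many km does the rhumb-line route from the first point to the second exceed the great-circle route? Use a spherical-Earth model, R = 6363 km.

189 km

Great circle: cos σ = sin φ₁ sin φ₂ + cos φ₁ cos φ₂ cos Δλ,  σ = 1.3279 rad → d_gc = 8449.14 km
Rhumb line: Δψ = -0.2704, q = Δφ/Δψ = 0.8947, d_rh = R√(Δφ²+q²Δλ²) = 8638.59 km
Excess = 8638.59 − 8449.14 = 189.45 ≈ 189 km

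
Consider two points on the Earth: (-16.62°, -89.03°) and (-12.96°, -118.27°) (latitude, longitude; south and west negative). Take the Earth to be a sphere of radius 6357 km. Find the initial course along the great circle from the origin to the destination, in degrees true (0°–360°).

θ = atan2( sin Δλ·cos φ₂ ,  cos φ₁ sin φ₂ − sin φ₁ cos φ₂ cos Δλ )
  = atan2(-0.4760, +0.0283) = 273.40°

273.4°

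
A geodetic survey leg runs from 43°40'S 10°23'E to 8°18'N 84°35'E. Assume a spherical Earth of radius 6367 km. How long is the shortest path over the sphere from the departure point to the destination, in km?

9394 km

cos σ = sin φ₁ sin φ₂ + cos φ₁ cos φ₂ cos Δλ
      = sin(-43.67°)sin(8.30°) + cos(-43.67°)cos(8.30°)cos(74.20°) = 0.0952
σ = 84.536° → d = Rσ = 6367·1.47543 = 9394 km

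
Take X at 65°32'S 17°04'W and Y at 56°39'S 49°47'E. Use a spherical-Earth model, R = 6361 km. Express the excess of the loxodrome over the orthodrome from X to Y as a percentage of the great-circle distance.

4.6%

Great circle: σ = 0.5551 rad → d_gc = Rσ = 3531.2 km
Rhumb: Δφ = +0.1550, Δλ = +1.1668, Δψ = +0.3232, q = Δφ/Δψ = 0.4797 → d_rh = R√(Δφ²+q²Δλ²) = 3694.5 km
Excess = (3694.5 − 3531.2) / 3531.2 = 163.3 / 3531.2 = 4.62% ≈ 4.6%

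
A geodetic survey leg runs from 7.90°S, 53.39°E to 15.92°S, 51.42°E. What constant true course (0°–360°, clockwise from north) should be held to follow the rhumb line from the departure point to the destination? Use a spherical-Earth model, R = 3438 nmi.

193.5°

Meridional parts: M(φ₁)=-0.1383, M(φ₂)=-0.2815 → ΔM = -0.1432;  Δλ = -0.0344 rad
tan C = Δλ / ΔM = +0.2401 → C = 193.50°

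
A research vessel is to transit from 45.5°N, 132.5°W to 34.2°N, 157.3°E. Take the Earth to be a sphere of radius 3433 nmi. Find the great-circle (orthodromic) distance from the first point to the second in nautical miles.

cos σ = sin φ₁ sin φ₂ + cos φ₁ cos φ₂ cos Δλ
      = sin(45.50°)sin(34.20°) + cos(45.50°)cos(34.20°)cos(-70.20°) = 0.5973
σ = 53.325° → d = Rσ = 3433·0.93070 = 3195 nmi

3195 nmi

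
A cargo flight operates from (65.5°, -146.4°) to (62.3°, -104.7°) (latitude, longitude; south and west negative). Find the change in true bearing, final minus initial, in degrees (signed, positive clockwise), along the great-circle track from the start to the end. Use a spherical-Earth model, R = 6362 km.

At departure: θ₁ = atan2(sin Δλ cos φ₂, cos φ₁ sin φ₂ − sin φ₁ cos φ₂ cos Δλ) = 80.57°
At arrival: θ₂ = atan2(sin Δλ cos φ₁, −cos φ₂ sin φ₁ + sin φ₂ cos φ₁ cos Δλ) = 118.35°
Δθ = θ₂ − θ₁ = +37.8°

+37.8°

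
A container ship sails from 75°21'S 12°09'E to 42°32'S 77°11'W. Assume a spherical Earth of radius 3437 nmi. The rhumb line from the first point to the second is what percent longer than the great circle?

8.2%

Great circle: σ = 0.8550 rad → d_gc = Rσ = 2938.7 nmi
Rhumb: Δφ = +0.5728, Δλ = -1.5592, Δψ = +1.2297, q = Δφ/Δψ = 0.4658 → d_rh = R√(Δφ²+q²Δλ²) = 3178.8 nmi
Excess = (3178.8 − 2938.7) / 2938.7 = 240.1 / 2938.7 = 8.17% ≈ 8.2%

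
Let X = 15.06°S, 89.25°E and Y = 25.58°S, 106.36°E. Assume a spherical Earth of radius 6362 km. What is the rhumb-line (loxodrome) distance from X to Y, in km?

2128 km

Δψ = ln[tan(π/4+φ₂/2)/tan(π/4+φ₁/2)] = -0.1961;  Δφ = -0.1836 rad,  Δλ = +0.2986 rad
q = Δφ/Δψ = 0.9361
d = R·√(Δφ² + q²Δλ²) = 6362·0.33445 = 2128 km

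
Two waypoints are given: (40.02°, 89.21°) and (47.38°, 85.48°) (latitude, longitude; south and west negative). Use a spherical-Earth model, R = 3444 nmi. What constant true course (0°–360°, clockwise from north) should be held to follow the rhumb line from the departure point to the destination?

339.9°

Meridional parts: M(φ₁)=+0.7634, M(φ₂)=+0.9414 → ΔM = +0.1780;  Δλ = -0.0651 rad
tan C = Δλ / ΔM = -0.3657 → C = 339.91°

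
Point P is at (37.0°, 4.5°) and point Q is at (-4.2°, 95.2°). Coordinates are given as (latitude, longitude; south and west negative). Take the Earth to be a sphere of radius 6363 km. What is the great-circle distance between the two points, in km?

10338 km

cos σ = sin φ₁ sin φ₂ + cos φ₁ cos φ₂ cos Δλ
      = sin(37.00°)sin(-4.20°) + cos(37.00°)cos(-4.20°)cos(90.70°) = -0.0538
σ = 93.084° → d = Rσ = 6363·1.62463 = 10338 km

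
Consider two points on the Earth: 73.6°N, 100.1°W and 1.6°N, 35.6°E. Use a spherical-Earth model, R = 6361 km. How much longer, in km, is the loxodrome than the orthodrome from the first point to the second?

1624 km

Great circle: cos σ = sin φ₁ sin φ₂ + cos φ₁ cos φ₂ cos Δλ,  σ = 1.7469 rad → d_gc = 11112.1 km
Rhumb line: Δψ = -1.9093, q = Δφ/Δψ = 0.6582, d_rh = R√(Δφ²+q²Δλ²) = 12736.3 km
Excess = 12736.3 − 11112.1 = 1624.2 ≈ 1624 km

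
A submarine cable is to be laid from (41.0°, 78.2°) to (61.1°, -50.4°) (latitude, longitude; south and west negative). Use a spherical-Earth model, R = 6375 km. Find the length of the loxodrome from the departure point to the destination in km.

9084 km

Δψ = ln[tan(π/4+φ₂/2)/tan(π/4+φ₁/2)] = +0.5701;  Δφ = +0.3508 rad,  Δλ = -2.2445 rad
q = Δφ/Δψ = 0.6153
d = R·√(Δφ² + q²Δλ²) = 6375·1.42489 = 9084 km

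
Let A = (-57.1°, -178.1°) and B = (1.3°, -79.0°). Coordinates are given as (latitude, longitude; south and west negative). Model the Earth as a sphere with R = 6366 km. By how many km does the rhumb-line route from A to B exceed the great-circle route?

452 km

Great circle: cos σ = sin φ₁ sin φ₂ + cos φ₁ cos φ₂ cos Δλ,  σ = 1.6759 rad → d_gc = 10668.9 km
Rhumb line: Δψ = +1.2426, q = Δφ/Δψ = 0.8203, d_rh = R√(Δφ²+q²Δλ²) = 11121.2 km
Excess = 11121.2 − 10668.9 = 452.3 ≈ 452 km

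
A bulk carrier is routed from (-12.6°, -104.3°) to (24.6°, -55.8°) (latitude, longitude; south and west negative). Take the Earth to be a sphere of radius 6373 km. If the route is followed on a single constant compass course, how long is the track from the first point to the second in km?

6699 km

Δψ = ln[tan(π/4+φ₂/2)/tan(π/4+φ₁/2)] = +0.6649;  Δφ = +0.6493 rad,  Δλ = +0.8465 rad
q = Δφ/Δψ = 0.9765
d = R·√(Δφ² + q²Δλ²) = 6373·1.05109 = 6699 km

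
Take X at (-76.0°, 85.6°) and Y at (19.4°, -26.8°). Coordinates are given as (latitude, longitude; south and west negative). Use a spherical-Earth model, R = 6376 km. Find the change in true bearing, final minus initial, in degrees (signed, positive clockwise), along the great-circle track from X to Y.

+92.9°

Initial bearing θ₁ = atan2(sin Δλ cos φ₂, cos φ₁ sin φ₂ − sin φ₁ cos φ₂ cos Δλ) = 252.89°
Final bearing θ₂ = (initial bearing from the destination back to the start) + 180° = 345.81°
Δθ = θ₂ − θ₁ = +92.9°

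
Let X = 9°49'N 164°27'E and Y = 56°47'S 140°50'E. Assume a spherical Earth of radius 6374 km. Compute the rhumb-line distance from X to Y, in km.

Rhumb course C = atan2(Δλ, Δψ) with Δψ = ln[tan(π/4+φ₂/2)/tan(π/4+φ₁/2)] = -1.3819, Δλ = -0.4122 → C = 196.61°
d = R·|Δφ| / |cos C| = 6374·1.16239 / 0.95828 = 7732 km

7732 km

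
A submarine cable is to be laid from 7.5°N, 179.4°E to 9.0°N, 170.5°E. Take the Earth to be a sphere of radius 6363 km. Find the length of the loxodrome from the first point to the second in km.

992 km

Rhumb course C = atan2(Δλ, Δψ) with Δψ = ln[tan(π/4+φ₂/2)/tan(π/4+φ₁/2)] = +0.0265, Δλ = -0.1553 → C = 279.67°
d = R·|Δφ| / |cos C| = 6363·0.02618 / 0.16789 = 992 km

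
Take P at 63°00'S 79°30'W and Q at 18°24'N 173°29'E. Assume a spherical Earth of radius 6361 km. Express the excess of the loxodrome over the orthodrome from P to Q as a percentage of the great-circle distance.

4.3%

Great circle: σ = 1.9903 rad → d_gc = Rσ = 12660.3 km
Rhumb: Δφ = +1.4207, Δλ = -1.8678, Δψ = +1.7536, q = Δφ/Δψ = 0.8102 → d_rh = R√(Δφ²+q²Δλ²) = 13203.0 km
Excess = (13203.0 − 12660.3) / 12660.3 = 542.7 / 12660.3 = 4.29% ≈ 4.3%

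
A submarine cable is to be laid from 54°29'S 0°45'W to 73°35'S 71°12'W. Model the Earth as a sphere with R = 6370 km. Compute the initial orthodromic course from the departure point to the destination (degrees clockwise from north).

θ = atan2( sin Δλ·cos φ₂ ,  cos φ₁ sin φ₂ − sin φ₁ cos φ₂ cos Δλ )
  = atan2(-0.2663, -0.4803) = 209.01°

209.0°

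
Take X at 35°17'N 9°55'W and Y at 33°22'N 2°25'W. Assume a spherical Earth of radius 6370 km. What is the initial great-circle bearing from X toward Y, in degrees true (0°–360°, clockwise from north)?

N = sin Δλ·cos φ₂ = +0.1090;  D = cos φ₁ sin φ₂ − sin φ₁ cos φ₂ cos Δλ = -0.0293
initial course = atan2(N, D) = 105.05°

105.1°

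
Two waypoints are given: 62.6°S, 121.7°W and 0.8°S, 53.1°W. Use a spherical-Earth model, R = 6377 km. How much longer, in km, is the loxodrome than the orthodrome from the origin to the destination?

Great circle: cos σ = sin φ₁ sin φ₂ + cos φ₁ cos φ₂ cos Δλ,  σ = 1.3895 rad → d_gc = 8860.9 km
Rhumb line: Δψ = +1.3976, q = Δφ/Δψ = 0.7718, d_rh = R√(Δφ²+q²Δλ²) = 9057.3 km
Excess = 9057.3 − 8860.9 = 196.4 ≈ 196 km

196 km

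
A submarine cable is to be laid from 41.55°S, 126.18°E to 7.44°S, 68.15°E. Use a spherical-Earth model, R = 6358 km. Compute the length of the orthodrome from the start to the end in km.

6813 km

Haversine: a = sin²(Δφ/2)+cos φ₁ cos φ₂ sin²(Δλ/2) = 0.26060;  σ = 2·atan2(√a,√(1−a))
σ = 61.393° → d = Rσ = 6358·1.07151 = 6813 km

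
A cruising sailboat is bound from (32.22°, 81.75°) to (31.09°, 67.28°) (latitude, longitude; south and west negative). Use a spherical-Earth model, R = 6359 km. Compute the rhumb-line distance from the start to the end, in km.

Δψ = ln[tan(π/4+φ₂/2)/tan(π/4+φ₁/2)] = -0.0232;  Δφ = -0.0197 rad,  Δλ = -0.2525 rad
q = Δφ/Δψ = 0.8512
d = R·√(Δφ² + q²Δλ²) = 6359·0.21587 = 1373 km

1373 km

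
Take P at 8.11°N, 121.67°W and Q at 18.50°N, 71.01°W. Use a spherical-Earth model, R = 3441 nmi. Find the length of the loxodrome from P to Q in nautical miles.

3021 nmi

Rhumb course C = atan2(Δλ, Δψ) with Δψ = ln[tan(π/4+φ₂/2)/tan(π/4+φ₁/2)] = +0.1866, Δλ = +0.8842 → C = 78.08°
d = R·|Δφ| / |cos C| = 3441·0.18134 / 0.20652 = 3021 nmi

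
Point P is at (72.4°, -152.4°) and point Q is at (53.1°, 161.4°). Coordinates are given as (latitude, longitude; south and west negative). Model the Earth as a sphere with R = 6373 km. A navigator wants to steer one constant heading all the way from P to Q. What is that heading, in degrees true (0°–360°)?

Meridional parts: M(φ₁)=+1.8656, M(φ₂)=+1.0977 → ΔM = -0.7678;  Δλ = -0.8063 rad
tan C = Δλ / ΔM = +1.0502 → C = 226.40°

226.4°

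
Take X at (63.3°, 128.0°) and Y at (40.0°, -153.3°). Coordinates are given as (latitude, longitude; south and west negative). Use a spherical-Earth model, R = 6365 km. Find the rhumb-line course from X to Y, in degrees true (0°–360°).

116.2°

Meridional parts: M(φ₁)=+1.4384, M(φ₂)=+0.7629 → ΔM = -0.6755;  Δλ = +1.3736 rad
tan C = Δλ / ΔM = -2.0335 → C = 116.19°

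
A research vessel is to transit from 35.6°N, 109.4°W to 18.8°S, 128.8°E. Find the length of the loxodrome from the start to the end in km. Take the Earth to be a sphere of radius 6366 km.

14201 km

Rhumb course C = atan2(Δλ, Δψ) with Δψ = ln[tan(π/4+φ₂/2)/tan(π/4+φ₁/2)] = -0.9998, Δλ = -2.1258 → C = 244.81°
d = R·|Δφ| / |cos C| = 6366·0.94946 / 0.42561 = 14201 km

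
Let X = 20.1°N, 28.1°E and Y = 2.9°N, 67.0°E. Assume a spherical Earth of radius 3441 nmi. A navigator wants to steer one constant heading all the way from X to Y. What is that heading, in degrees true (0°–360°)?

Δψ = ln[tan(π/4+φ₂/2)/tan(π/4+φ₁/2)] = -0.3076
Δλ = +0.6789 rad (taken the short way round)
course = atan2(Δλ, Δψ) = 114.37°

114.4°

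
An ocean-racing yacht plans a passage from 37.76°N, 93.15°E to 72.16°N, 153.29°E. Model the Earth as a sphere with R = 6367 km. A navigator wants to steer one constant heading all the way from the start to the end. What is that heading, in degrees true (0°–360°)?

Meridional parts: M(φ₁)=+0.7127, M(φ₂)=+1.8518 → ΔM = +1.1391;  Δλ = +1.0496 rad
tan C = Δλ / ΔM = +0.9214 → C = 42.66°

42.7°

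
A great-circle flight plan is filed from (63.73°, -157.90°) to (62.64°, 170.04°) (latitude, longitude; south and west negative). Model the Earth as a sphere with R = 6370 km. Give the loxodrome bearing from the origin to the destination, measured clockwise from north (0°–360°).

265.7°

Δψ = ln[tan(π/4+φ₂/2)/tan(π/4+φ₁/2)] = -0.0422
Δλ = -0.5596 rad (taken the short way round)
course = atan2(Δλ, Δψ) = 265.69°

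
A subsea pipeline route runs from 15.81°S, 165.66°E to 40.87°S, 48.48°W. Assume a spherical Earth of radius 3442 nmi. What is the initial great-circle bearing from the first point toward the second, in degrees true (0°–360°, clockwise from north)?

N = sin Δλ·cos φ₂ = +0.4244;  D = cos φ₁ sin φ₂ − sin φ₁ cos φ₂ cos Δλ = -0.8001
initial course = atan2(N, D) = 152.06°

152.1°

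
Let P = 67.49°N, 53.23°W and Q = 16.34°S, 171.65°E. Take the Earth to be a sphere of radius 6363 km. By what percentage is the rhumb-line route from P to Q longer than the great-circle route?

Great circle: σ = 2.1179 rad → d_gc = Rσ = 13476.3 km
Rhumb: Δφ = -1.4631, Δλ = -2.3583, Δψ = -1.9036, q = Δφ/Δψ = 0.7686 → d_rh = R√(Δφ²+q²Δλ²) = 14822.2 km
Excess = (14822.2 − 13476.3) / 13476.3 = 1345.9 / 13476.3 = 9.99% ≈ 10.0%

10.0%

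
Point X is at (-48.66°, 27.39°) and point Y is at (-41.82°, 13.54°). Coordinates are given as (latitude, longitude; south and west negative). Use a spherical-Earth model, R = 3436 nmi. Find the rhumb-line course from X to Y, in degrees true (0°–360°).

305.1°

Δψ = ln[tan(π/4+φ₂/2)/tan(π/4+φ₁/2)] = +0.1698
Δλ = -0.2417 rad (taken the short way round)
course = atan2(Δλ, Δψ) = 305.09°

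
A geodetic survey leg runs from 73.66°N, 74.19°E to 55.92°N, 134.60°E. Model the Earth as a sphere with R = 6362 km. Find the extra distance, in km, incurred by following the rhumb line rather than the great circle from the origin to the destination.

Great circle: cos σ = sin φ₁ sin φ₂ + cos φ₁ cos φ₂ cos Δλ,  σ = 0.5102 rad → d_gc = 3245.90 km
Rhumb line: Δψ = -0.7584, q = Δφ/Δψ = 0.4083, d_rh = R√(Δφ²+q²Δλ²) = 3373.38 km
Excess = 3373.38 − 3245.90 = 127.48 ≈ 127 km

127 km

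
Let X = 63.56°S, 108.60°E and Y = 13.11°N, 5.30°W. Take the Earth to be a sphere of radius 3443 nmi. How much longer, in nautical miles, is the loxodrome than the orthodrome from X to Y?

Great circle: cos σ = sin φ₁ sin φ₂ + cos φ₁ cos φ₂ cos Δλ,  σ = 1.9593 rad → d_gc = 6745.81 nmi
Rhumb line: Δψ = +1.6794, q = Δφ/Δψ = 0.7968, d_rh = R√(Δφ²+q²Δλ²) = 7139.34 nmi
Excess = 7139.34 − 6745.81 = 393.53 ≈ 394 nmi

394 nmi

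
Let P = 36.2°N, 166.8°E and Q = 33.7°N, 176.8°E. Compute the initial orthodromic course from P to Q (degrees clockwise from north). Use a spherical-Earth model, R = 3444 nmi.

N = sin Δλ·cos φ₂ = +0.1445;  D = cos φ₁ sin φ₂ − sin φ₁ cos φ₂ cos Δλ = -0.0362
initial course = atan2(N, D) = 104.05°

104.1°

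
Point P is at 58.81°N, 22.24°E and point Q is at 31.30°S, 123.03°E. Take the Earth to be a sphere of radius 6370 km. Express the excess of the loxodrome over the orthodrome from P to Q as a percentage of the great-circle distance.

Great circle: σ = 2.1262 rad → d_gc = Rσ = 13543.7 km
Rhumb: Δφ = -1.5727, Δλ = +1.7591, Δψ = -1.8518, q = Δφ/Δψ = 0.8493 → d_rh = R√(Δφ²+q²Δλ²) = 13817.8 km
Excess = (13817.8 − 13543.7) / 13543.7 = 274.1 / 13543.7 = 2.02% ≈ 2.0%

2.0%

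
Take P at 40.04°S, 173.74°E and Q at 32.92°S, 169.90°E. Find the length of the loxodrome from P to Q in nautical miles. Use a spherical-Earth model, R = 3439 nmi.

Δψ = ln[tan(π/4+φ₂/2)/tan(π/4+φ₁/2)] = +0.1548;  Δφ = +0.1243 rad,  Δλ = -0.0670 rad
q = Δφ/Δψ = 0.8030
d = R·√(Δφ² + q²Δλ²) = 3439·0.13542 = 466 nmi

466 nmi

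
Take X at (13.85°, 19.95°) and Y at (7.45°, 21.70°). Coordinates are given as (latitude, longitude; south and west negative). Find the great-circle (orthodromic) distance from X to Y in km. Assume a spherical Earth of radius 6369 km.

cos σ = sin φ₁ sin φ₂ + cos φ₁ cos φ₂ cos Δλ
      = sin(13.85°)sin(7.45°) + cos(13.85°)cos(7.45°)cos(1.75°) = 0.9933
σ = 6.627° → d = Rσ = 6369·0.11566 = 737 km

737 km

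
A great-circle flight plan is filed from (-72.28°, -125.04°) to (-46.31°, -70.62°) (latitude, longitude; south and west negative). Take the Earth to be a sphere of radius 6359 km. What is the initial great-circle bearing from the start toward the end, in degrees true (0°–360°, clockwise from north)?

73.8°

N = sin Δλ·cos φ₂ = +0.5618;  D = cos φ₁ sin φ₂ − sin φ₁ cos φ₂ cos Δλ = +0.1628
initial course = atan2(N, D) = 73.84°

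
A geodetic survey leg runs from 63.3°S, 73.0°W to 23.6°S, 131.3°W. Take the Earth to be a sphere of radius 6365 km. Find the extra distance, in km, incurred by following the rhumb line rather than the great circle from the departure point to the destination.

140 km

Great circle: cos σ = sin φ₁ sin φ₂ + cos φ₁ cos φ₂ cos Δλ,  σ = 0.9594 rad → d_gc = 6106.53 km
Rhumb line: Δψ = +1.0143, q = Δφ/Δψ = 0.6831, d_rh = R√(Δφ²+q²Δλ²) = 6246.96 km
Excess = 6246.96 − 6106.53 = 140.43 ≈ 140 km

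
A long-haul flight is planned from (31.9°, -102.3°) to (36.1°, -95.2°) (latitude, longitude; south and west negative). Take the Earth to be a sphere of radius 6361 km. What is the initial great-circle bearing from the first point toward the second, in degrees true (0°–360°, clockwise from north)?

N = sin Δλ·cos φ₂ = +0.0999;  D = cos φ₁ sin φ₂ − sin φ₁ cos φ₂ cos Δλ = +0.0765
initial course = atan2(N, D) = 52.54°

52.5°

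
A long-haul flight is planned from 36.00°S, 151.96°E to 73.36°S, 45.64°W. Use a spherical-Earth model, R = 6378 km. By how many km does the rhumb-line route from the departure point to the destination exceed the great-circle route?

2529 km

Great circle: cos σ = sin φ₁ sin φ₂ + cos φ₁ cos φ₂ cos Δλ,  σ = 1.2214 rad → d_gc = 7790.0 km
Rhumb line: Δψ = -1.2482, q = Δφ/Δψ = 0.5224, d_rh = R√(Δφ²+q²Δλ²) = 10318.8 km
Excess = 10318.8 − 7790.0 = 2528.8 ≈ 2529 km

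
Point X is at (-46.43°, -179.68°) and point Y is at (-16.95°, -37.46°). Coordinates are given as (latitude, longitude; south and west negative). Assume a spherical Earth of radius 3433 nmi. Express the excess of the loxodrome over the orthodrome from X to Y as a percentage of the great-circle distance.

13.1%

Great circle: σ = 1.8858 rad → d_gc = Rσ = 6474.1 nmi
Rhumb: Δφ = +0.5145, Δλ = +2.4822, Δψ = +0.6169, q = Δφ/Δψ = 0.8341 → d_rh = R√(Δφ²+q²Δλ²) = 7323.7 nmi
Excess = (7323.7 − 6474.1) / 6474.1 = 849.6 / 6474.1 = 13.12% ≈ 13.1%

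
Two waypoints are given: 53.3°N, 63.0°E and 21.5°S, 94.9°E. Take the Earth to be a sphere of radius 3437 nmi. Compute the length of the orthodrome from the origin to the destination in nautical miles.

cos σ = sin φ₁ sin φ₂ + cos φ₁ cos φ₂ cos Δλ
      = sin(53.30°)sin(-21.50°) + cos(53.30°)cos(-21.50°)cos(31.90°) = 0.1782
σ = 79.734° → d = Rσ = 3437·1.39163 = 4783 nmi

4783 nmi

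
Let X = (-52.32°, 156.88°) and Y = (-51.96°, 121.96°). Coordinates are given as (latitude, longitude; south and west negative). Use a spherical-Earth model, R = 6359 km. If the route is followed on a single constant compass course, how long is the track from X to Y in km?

Δψ = ln[tan(π/4+φ₂/2)/tan(π/4+φ₁/2)] = +0.0102;  Δφ = +0.0063 rad,  Δλ = -0.6095 rad
q = Δφ/Δψ = 0.6137
d = R·√(Δφ² + q²Δλ²) = 6359·0.37410 = 2379 km

2379 km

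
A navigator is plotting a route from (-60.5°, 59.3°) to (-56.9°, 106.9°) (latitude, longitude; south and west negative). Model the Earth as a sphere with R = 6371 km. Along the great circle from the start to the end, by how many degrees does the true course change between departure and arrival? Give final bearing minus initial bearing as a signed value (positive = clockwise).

Initial bearing θ₁ = atan2(sin Δλ cos φ₂, cos φ₁ sin φ₂ − sin φ₁ cos φ₂ cos Δλ) = 102.85°
Final bearing θ₂ = (initial bearing from the destination back to the start) + 180° = 61.54°
Δθ = θ₂ − θ₁ = -41.3°

-41.3°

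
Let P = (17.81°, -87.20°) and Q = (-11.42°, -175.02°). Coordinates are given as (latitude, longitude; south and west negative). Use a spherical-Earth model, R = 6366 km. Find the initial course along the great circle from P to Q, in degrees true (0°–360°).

258.5°

θ = atan2( sin Δλ·cos φ₂ ,  cos φ₁ sin φ₂ − sin φ₁ cos φ₂ cos Δλ )
  = atan2(-0.9795, -0.1999) = 258.46°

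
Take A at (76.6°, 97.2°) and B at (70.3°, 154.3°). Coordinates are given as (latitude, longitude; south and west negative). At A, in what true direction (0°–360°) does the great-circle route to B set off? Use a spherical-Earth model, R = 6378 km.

81.9°

θ = atan2( sin Δλ·cos φ₂ ,  cos φ₁ sin φ₂ − sin φ₁ cos φ₂ cos Δλ )
  = atan2(+0.2830, +0.0401) = 81.94°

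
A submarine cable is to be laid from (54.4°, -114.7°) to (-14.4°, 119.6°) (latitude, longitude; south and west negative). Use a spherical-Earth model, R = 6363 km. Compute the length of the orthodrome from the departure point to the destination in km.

Haversine: a = sin²(Δφ/2)+cos φ₁ cos φ₂ sin²(Δλ/2) = 0.76562;  σ = 2·atan2(√a,√(1−a))
σ = 122.089° → d = Rσ = 6363·2.13085 = 13559 km

13559 km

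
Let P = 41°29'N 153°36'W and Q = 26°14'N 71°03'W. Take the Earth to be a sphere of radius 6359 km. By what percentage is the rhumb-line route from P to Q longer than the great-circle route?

3.2%

Great circle: σ = 1.1811 rad → d_gc = Rσ = 7510.5 km
Rhumb: Δφ = -0.2662, Δλ = +1.4408, Δψ = -0.3223, q = Δφ/Δψ = 0.8257 → d_rh = R√(Δφ²+q²Δλ²) = 7752.3 km
Excess = (7752.3 − 7510.5) / 7510.5 = 241.8 / 7510.5 = 3.22% ≈ 3.2%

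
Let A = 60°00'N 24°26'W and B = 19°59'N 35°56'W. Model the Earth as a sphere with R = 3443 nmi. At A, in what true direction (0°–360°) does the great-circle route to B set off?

θ = atan2( sin Δλ·cos φ₂ ,  cos φ₁ sin φ₂ − sin φ₁ cos φ₂ cos Δλ )
  = atan2(-0.1874, -0.6267) = 196.65°

196.6°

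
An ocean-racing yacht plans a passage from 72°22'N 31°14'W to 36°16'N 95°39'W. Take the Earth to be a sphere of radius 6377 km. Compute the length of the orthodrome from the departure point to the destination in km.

5342 km

cos σ = sin φ₁ sin φ₂ + cos φ₁ cos φ₂ cos Δλ
      = sin(72.37°)sin(36.27°) + cos(72.37°)cos(36.27°)cos(-64.42°) = 0.6692
σ = 47.993° → d = Rσ = 6377·0.83764 = 5342 km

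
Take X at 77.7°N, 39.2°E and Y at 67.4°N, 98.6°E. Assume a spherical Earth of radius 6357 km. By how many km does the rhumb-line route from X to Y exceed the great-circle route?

90 km

Great circle: cos σ = sin φ₁ sin φ₂ + cos φ₁ cos φ₂ cos Δλ,  σ = 0.3372 rad → d_gc = 2143.4 km
Rhumb line: Δψ = -0.6176, q = Δφ/Δψ = 0.2911, d_rh = R√(Δφ²+q²Δλ²) = 2233.0 km
Excess = 2233.0 − 2143.4 = 89.6 ≈ 90 km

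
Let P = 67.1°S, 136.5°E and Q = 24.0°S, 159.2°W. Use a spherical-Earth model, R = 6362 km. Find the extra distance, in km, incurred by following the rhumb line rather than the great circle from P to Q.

196 km

Great circle: cos σ = sin φ₁ sin φ₂ + cos φ₁ cos φ₂ cos Δλ,  σ = 1.0136 rad → d_gc = 6448.3 km
Rhumb line: Δψ = +1.1651, q = Δφ/Δψ = 0.6456, d_rh = R√(Δφ²+q²Δλ²) = 6644.7 km
Excess = 6644.7 − 6448.3 = 196.4 ≈ 196 km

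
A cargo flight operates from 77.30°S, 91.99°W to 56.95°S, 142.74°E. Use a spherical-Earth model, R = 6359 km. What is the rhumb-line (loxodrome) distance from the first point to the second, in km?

Rhumb course C = atan2(Δλ, Δψ) with Δψ = ln[tan(π/4+φ₂/2)/tan(π/4+φ₁/2)] = +0.9806, Δλ = -2.1864 → C = 294.16°
d = R·|Δφ| / |cos C| = 6359·0.35517 / 0.40923 = 5519 km

5519 km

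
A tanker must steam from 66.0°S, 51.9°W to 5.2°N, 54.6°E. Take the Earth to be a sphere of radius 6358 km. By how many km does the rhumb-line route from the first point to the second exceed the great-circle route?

Great circle: cos σ = sin φ₁ sin φ₂ + cos φ₁ cos φ₂ cos Δλ,  σ = 1.7700 rad → d_gc = 11253.3 km
Rhumb line: Δψ = +1.6394, q = Δφ/Δψ = 0.7580, d_rh = R√(Δφ²+q²Δλ²) = 11944.5 km
Excess = 11944.5 − 11253.3 = 691.2 ≈ 691 km

691 km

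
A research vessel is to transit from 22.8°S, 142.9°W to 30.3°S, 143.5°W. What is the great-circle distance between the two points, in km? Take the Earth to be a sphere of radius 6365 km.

cos σ = sin φ₁ sin φ₂ + cos φ₁ cos φ₂ cos Δλ
      = sin(-22.80°)sin(-30.30°) + cos(-22.80°)cos(-30.30°)cos(-0.60°) = 0.9914
σ = 7.519° → d = Rσ = 6365·0.13123 = 835 km

835 km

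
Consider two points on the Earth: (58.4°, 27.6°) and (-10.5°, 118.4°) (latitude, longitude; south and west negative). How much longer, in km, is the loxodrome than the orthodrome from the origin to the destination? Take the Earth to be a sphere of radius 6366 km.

316 km

Great circle: cos σ = sin φ₁ sin φ₂ + cos φ₁ cos φ₂ cos Δλ,  σ = 1.7339 rad → d_gc = 11038.2 km
Rhumb line: Δψ = -1.4467, q = Δφ/Δψ = 0.8312, d_rh = R√(Δφ²+q²Δλ²) = 11354.6 km
Excess = 11354.6 − 11038.2 = 316.4 ≈ 316 km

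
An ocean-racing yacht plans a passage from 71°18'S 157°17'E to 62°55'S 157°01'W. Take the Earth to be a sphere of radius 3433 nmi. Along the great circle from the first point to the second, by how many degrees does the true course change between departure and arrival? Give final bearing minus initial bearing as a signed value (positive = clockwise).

At departure: θ₁ = atan2(sin Δλ cos φ₂, cos φ₁ sin φ₂ − sin φ₁ cos φ₂ cos Δλ) = 87.24°
At arrival: θ₂ = atan2(sin Δλ cos φ₁, −cos φ₂ sin φ₁ + sin φ₂ cos φ₁ cos Δλ) = 44.70°
Δθ = θ₂ − θ₁ = -42.5°

-42.5°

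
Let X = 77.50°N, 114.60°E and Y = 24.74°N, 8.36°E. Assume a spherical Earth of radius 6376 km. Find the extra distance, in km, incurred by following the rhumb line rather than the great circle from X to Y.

803 km

Great circle: cos σ = sin φ₁ sin φ₂ + cos φ₁ cos φ₂ cos Δλ,  σ = 1.2094 rad → d_gc = 7711.0 km
Rhumb line: Δψ = -1.7658, q = Δφ/Δψ = 0.5215, d_rh = R√(Δφ²+q²Δλ²) = 8513.7 km
Excess = 8513.7 − 7711.0 = 802.7 ≈ 803 km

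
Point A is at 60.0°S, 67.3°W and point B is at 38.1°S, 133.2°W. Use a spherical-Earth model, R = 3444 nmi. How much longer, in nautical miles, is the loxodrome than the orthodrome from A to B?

95 nmi

Great circle: cos σ = sin φ₁ sin φ₂ + cos φ₁ cos φ₂ cos Δλ,  σ = 0.8023 rad → d_gc = 2763.2 nmi
Rhumb line: Δψ = +0.5968, q = Δφ/Δψ = 0.6405, d_rh = R√(Δφ²+q²Δλ²) = 2858.4 nmi
Excess = 2858.4 − 2763.2 = 95.2 ≈ 95 nmi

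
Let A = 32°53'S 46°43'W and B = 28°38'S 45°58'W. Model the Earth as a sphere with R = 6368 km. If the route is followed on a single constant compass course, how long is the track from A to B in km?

Δψ = ln[tan(π/4+φ₂/2)/tan(π/4+φ₁/2)] = +0.0864;  Δφ = +0.0742 rad,  Δλ = +0.0131 rad
q = Δφ/Δψ = 0.8590
d = R·√(Δφ² + q²Δλ²) = 6368·0.07502 = 478 km

478 km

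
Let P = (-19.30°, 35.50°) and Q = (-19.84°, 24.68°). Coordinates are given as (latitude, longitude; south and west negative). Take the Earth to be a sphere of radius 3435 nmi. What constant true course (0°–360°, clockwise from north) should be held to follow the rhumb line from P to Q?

Meridional parts: M(φ₁)=-0.3434, M(φ₂)=-0.3534 → ΔM = -0.0100;  Δλ = -0.1888 rad
tan C = Δλ / ΔM = +18.8795 → C = 266.97°

267.0°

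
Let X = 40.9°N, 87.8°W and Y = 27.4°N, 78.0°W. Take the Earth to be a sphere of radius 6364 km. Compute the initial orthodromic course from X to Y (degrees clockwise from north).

θ = atan2( sin Δλ·cos φ₂ ,  cos φ₁ sin φ₂ − sin φ₁ cos φ₂ cos Δλ )
  = atan2(+0.1511, -0.2250) = 146.11°

146.1°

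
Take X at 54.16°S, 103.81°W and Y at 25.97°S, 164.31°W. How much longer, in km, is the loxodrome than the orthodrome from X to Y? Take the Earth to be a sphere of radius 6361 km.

124 km

Great circle: cos σ = sin φ₁ sin φ₂ + cos φ₁ cos φ₂ cos Δλ,  σ = 0.9094 rad → d_gc = 5784.9 km
Rhumb line: Δψ = +0.6593, q = Δφ/Δψ = 0.7463, d_rh = R√(Δφ²+q²Δλ²) = 5909.2 km
Excess = 5909.2 − 5784.9 = 124.3 ≈ 124 km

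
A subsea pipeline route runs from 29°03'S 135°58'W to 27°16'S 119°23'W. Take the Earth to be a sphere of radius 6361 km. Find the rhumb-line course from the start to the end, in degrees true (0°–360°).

83.0°

Δψ = ln[tan(π/4+φ₂/2)/tan(π/4+φ₁/2)] = +0.0353
Δλ = +0.2894 rad (taken the short way round)
course = atan2(Δλ, Δψ) = 83.05°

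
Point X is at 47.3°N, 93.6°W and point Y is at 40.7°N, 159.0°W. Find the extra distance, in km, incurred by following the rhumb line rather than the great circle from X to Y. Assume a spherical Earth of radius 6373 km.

Great circle: cos σ = sin φ₁ sin φ₂ + cos φ₁ cos φ₂ cos Δλ,  σ = 0.8048 rad → d_gc = 5128.9 km
Rhumb line: Δψ = -0.1604, q = Δφ/Δψ = 0.7182, d_rh = R√(Δφ²+q²Δλ²) = 5275.8 km
Excess = 5275.8 − 5128.9 = 146.9 ≈ 147 km

147 km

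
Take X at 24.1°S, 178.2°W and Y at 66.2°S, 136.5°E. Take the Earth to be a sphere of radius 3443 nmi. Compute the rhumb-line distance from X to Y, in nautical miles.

Rhumb course C = atan2(Δλ, Δψ) with Δψ = ln[tan(π/4+φ₂/2)/tan(π/4+φ₁/2)] = -1.1236, Δλ = -0.7906 → C = 215.13°
d = R·|Δφ| / |cos C| = 3443·0.73478 / 0.81781 = 3093 nmi

3093 nmi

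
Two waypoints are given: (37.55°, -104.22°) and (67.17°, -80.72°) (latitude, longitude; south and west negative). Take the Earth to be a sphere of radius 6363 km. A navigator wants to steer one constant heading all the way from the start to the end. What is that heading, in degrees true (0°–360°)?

Δψ = ln[tan(π/4+φ₂/2)/tan(π/4+φ₁/2)] = +0.8919
Δλ = +0.4102 rad (taken the short way round)
course = atan2(Δλ, Δψ) = 24.70°

24.7°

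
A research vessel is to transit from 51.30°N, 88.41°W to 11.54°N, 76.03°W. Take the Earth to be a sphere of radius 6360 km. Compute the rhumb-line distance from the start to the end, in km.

Rhumb course C = atan2(Δλ, Δψ) with Δψ = ln[tan(π/4+φ₂/2)/tan(π/4+φ₁/2)] = -0.8437, Δλ = +0.2161 → C = 165.64°
d = R·|Δφ| / |cos C| = 6360·0.69394 / 0.96873 = 4556 km

4556 km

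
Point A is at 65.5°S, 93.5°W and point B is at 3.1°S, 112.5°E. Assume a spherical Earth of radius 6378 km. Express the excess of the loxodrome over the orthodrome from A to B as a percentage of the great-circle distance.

Great circle: σ = 1.8997 rad → d_gc = Rσ = 12116.0 km
Rhumb: Δφ = +1.0891, Δλ = -2.6878, Δψ = +1.4732, q = Δφ/Δψ = 0.7393 → d_rh = R√(Δφ²+q²Δλ²) = 14452.1 km
Excess = (14452.1 − 12116.0) / 12116.0 = 2336.1 / 12116.0 = 19.28% ≈ 19.3%

19.3%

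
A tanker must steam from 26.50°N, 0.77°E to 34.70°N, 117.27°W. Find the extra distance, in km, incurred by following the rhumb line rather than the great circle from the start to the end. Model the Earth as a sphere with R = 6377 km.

Great circle: cos σ = sin φ₁ sin φ₂ + cos φ₁ cos φ₂ cos Δλ,  σ = 1.6628 rad → d_gc = 10603.6 km
Rhumb line: Δψ = +0.1665, q = Δφ/Δψ = 0.8595, d_rh = R√(Δφ²+q²Δλ²) = 11328.7 km
Excess = 11328.7 − 10603.6 = 725.1 ≈ 725 km

725 km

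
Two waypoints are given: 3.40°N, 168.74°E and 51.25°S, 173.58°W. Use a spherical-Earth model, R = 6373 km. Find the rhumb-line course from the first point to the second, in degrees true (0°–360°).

164.4°

Δψ = ln[tan(π/4+φ₂/2)/tan(π/4+φ₁/2)] = -1.1045
Δλ = +0.3086 rad (taken the short way round)
course = atan2(Δλ, Δψ) = 164.39°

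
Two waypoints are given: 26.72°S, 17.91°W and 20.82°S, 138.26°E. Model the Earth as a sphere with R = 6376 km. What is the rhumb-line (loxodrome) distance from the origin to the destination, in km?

Δψ = ln[tan(π/4+φ₂/2)/tan(π/4+φ₁/2)] = +0.1126;  Δφ = +0.1030 rad,  Δλ = +2.7257 rad
q = Δφ/Δψ = 0.9146
d = R·√(Δφ² + q²Δλ²) = 6376·2.49506 = 15908 km

15908 km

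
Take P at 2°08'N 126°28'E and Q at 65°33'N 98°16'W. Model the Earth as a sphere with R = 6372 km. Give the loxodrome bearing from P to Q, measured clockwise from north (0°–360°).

57.7°

Δψ = ln[tan(π/4+φ₂/2)/tan(π/4+φ₁/2)] = +1.4922
Δλ = +2.3608 rad (taken the short way round)
course = atan2(Δλ, Δψ) = 57.71°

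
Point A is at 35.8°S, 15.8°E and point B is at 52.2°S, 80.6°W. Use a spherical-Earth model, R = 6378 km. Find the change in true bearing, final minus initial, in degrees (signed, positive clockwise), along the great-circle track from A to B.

At departure: θ₁ = atan2(sin Δλ cos φ₂, cos φ₁ sin φ₂ − sin φ₁ cos φ₂ cos Δλ) = 221.82°
At arrival: θ₂ = atan2(sin Δλ cos φ₁, −cos φ₂ sin φ₁ + sin φ₂ cos φ₁ cos Δλ) = 298.08°
Δθ = θ₂ − θ₁ = +76.3°

+76.3°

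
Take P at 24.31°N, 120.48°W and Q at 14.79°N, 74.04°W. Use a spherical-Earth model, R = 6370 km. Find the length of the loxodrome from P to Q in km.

4972 km

Rhumb course C = atan2(Δλ, Δψ) with Δψ = ln[tan(π/4+φ₂/2)/tan(π/4+φ₁/2)] = -0.1766, Δλ = +0.8105 → C = 102.29°
d = R·|Δφ| / |cos C| = 6370·0.16616 / 0.21286 = 4972 km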